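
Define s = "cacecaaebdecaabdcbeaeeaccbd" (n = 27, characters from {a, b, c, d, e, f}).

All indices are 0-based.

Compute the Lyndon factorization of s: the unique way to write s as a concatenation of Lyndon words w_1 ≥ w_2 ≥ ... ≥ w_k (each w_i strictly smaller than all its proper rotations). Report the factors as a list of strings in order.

["c", "acec", "aaebdec", "aabdcbeaeeaccbd"]

emit factor 1: 'c' (i=0, period=1)
emit factor 2: 'acec' (i=1, period=4)
emit factor 3: 'aaebdec' (i=5, period=7)
emit factor 4: 'aabdcbeaeeaccbd' (i=12, period=15)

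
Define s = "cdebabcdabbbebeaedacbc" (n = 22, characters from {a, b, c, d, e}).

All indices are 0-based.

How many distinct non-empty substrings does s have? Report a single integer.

229

rank | idx | suffix
   0 |   8 | abbbebeaedacbc
   1 |   4 | abcdabbbebeaedacbc
   2 |  18 | acbc
   3 |  15 | aedacbc
   4 |   3 | babcdabbbebeaedacbc
   5 |   9 | bbbebeaedacbc
   6 |  10 | bbebeaedacbc
   7 |  20 | bc
   8 |   5 | bcdabbbebeaedacbc
   9 |  13 | beaedacbc
  10 |  11 | bebeaedacbc
  11 |  21 | c
  12 |  19 | cbc
  13 |   6 | cdabbbebeaedacbc
  14 |   0 | cdebabcdabbbebeaedacbc
  15 |   7 | dabbbebeaedacbc
  16 |  17 | dacbc
  17 |   1 | debabcdabbbebeaedacbc
  18 |  14 | eaedacbc
  19 |   2 | ebabcdabbbebeaedacbc
  20 |  12 | ebeaedacbc
  21 |  16 | edacbc

SA = [8, 4, 18, 15, 3, 9, 10, 20, 5, 13, 11, 21, 19, 6, 0, 7, 17, 1, 14, 2, 12, 16]
[i] adj suffixes → lcp
  [1] 8/4 → 2 ('ab')
  [2] 4/18 → 1 ('a')
  [3] 18/15 → 1 ('a')
  [4] 15/3 → 0 ('')
  [5] 3/9 → 1 ('b')
  [6] 9/10 → 2 ('bb')
  [7] 10/20 → 1 ('b')
  [8] 20/5 → 2 ('bc')
  [9] 5/13 → 1 ('b')
  [10] 13/11 → 2 ('be')
  [11] 11/21 → 0 ('')
  [12] 21/19 → 1 ('c')
  [13] 19/6 → 1 ('c')
  [14] 6/0 → 2 ('cd')
  [15] 0/7 → 0 ('')
  [16] 7/17 → 2 ('da')
  [17] 17/1 → 1 ('d')
  [18] 1/14 → 0 ('')
  [19] 14/2 → 1 ('e')
  [20] 2/12 → 2 ('eb')
  [21] 12/16 → 1 ('e')

n(n+1)/2 = 22·23/2 = 253
Σ LCP = 0 + 2 + 1 + 1 + 0 + 1 + 2 + 1 + 2 + 1 + 2 + 0 + 1 + 1 + 2 + 0 + 2 + 1 + 0 + 1 + 2 + 1 = 24
distinct = 253 − 24 = 229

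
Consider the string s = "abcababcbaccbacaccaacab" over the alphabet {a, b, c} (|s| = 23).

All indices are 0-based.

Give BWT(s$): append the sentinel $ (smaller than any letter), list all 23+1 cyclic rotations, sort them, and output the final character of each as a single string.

rank  rotation                  last
    0  $abcababcbaccbacaccaacab  b
    1  aacab$abcababcbaccbacacc  c
    2  ab$abcababcbaccbacaccaac  c
    3  ababcbaccbacaccaacab$abc  c
    4  abcababcbaccbacaccaacab$  $
    5  abcbaccbacaccaacab$abcab  b
    6  acab$abcababcbaccbacacca  a
    7  acaccaacab$abcababcbaccb  b
    8  accaacab$abcababcbaccbac  c
    9  accbacaccaacab$abcababcb  b
   10  b$abcababcbaccbacaccaaca  a
   11  babcbaccbacaccaacab$abca  a
   12  bacaccaacab$abcababcbacc  c
   13  baccbacaccaacab$abcababc  c
   14  bcababcbaccbacaccaacab$a  a
   15  bcbaccbacaccaacab$abcaba  a
   16  caacab$abcababcbaccbacac  c
   17  cab$abcababcbaccbacaccaa  a
   18  cababcbaccbacaccaacab$ab  b
   19  caccaacab$abcababcbaccba  a
   20  cbacaccaacab$abcababcbac  c
   21  cbaccbacaccaacab$abcabab  b
   22  ccaacab$abcababcbaccbaca  a
   23  ccbacaccaacab$abcababcba  a

bccc$babcbaaccaacabacbaa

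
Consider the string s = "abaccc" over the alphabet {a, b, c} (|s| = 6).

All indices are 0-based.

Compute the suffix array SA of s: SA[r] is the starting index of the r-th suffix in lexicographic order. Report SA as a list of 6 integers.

sorted suffixes:
  #0 SA[0]=0  'abaccc'
  #1 SA[1]=2  'accc'
  #2 SA[2]=1  'baccc'
  #3 SA[3]=5  'c'
  #4 SA[4]=4  'cc'
  #5 SA[5]=3  'ccc'

[0, 2, 1, 5, 4, 3]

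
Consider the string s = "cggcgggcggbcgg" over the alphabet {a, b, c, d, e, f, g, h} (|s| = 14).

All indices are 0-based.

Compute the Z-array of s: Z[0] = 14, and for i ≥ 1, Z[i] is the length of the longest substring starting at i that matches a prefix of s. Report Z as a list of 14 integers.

Z[0]=14
i=1: fresh scan; Z[1]=0
i=2: fresh scan; Z[2]=0
i=3: fresh scan; Z[3]=3 scan→box=[3,6)
i=4: min(r-i=2, Z[1]=0)=0; Z[4]=0
i=5: min(r-i=1, Z[2]=0)=0; Z[5]=0
i=6: fresh scan; Z[6]=0
i=7: fresh scan; Z[7]=3 scan→box=[7,10)
i=8: min(r-i=2, Z[1]=0)=0; Z[8]=0
i=9: min(r-i=1, Z[2]=0)=0; Z[9]=0
i=10: fresh scan; Z[10]=0
i=11: fresh scan; Z[11]=3 scan→box=[11,14)
i=12: min(r-i=2, Z[1]=0)=0; Z[12]=0
i=13: min(r-i=1, Z[2]=0)=0; Z[13]=0

[14, 0, 0, 3, 0, 0, 0, 3, 0, 0, 0, 3, 0, 0]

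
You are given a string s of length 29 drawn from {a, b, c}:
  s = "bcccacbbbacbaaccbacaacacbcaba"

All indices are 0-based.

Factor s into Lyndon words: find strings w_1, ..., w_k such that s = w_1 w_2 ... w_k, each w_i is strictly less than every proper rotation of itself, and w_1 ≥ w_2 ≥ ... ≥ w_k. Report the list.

["bccc", "acbbb", "acb", "aaccbac", "aacacbcab", "a"]

emit factor 1: 'bccc' (i=0, period=4)
emit factor 2: 'acbbb' (i=4, period=5)
emit factor 3: 'acb' (i=9, period=3)
emit factor 4: 'aaccbac' (i=12, period=7)
emit factor 5: 'aacacbcab' (i=19, period=9)
emit factor 6: 'a' (i=28, period=1)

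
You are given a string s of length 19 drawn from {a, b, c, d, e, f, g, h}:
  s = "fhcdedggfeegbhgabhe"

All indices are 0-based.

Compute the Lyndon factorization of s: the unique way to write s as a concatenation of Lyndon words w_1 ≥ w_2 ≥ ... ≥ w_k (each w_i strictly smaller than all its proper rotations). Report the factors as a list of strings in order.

emit factor 1: 'fh' (i=0, period=2)
emit factor 2: 'cdedggfeeg' (i=2, period=10)
emit factor 3: 'bhg' (i=12, period=3)
emit factor 4: 'abhe' (i=15, period=4)

["fh", "cdedggfeeg", "bhg", "abhe"]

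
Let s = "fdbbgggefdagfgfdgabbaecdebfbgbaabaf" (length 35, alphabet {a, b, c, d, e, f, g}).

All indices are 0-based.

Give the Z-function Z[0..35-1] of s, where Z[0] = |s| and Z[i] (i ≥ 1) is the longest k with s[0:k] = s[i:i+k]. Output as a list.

[35, 0, 0, 0, 0, 0, 0, 0, 2, 0, 0, 0, 1, 0, 2, 0, 0, 0, 0, 0, 0, 0, 0, 0, 0, 0, 1, 0, 0, 0, 0, 0, 0, 0, 1]

Z[0]=35
i=1: fresh scan; Z[1]=0
i=2: fresh scan; Z[2]=0
i=3: fresh scan; Z[3]=0
i=4: fresh scan; Z[4]=0
i=5: fresh scan; Z[5]=0
i=6: fresh scan; Z[6]=0
i=7: fresh scan; Z[7]=0
i=8: fresh scan; Z[8]=2 extend→box=[8,10)
i=9: min(r-i=1, Z[1]=0)=0; Z[9]=0
i=10: fresh scan; Z[10]=0
i=11: fresh scan; Z[11]=0
i=12: fresh scan; Z[12]=1 extend→box=[12,13)
i=13: fresh scan; Z[13]=0
i=14: fresh scan; Z[14]=2 extend→box=[14,16)
i=15: min(r-i=1, Z[1]=0)=0; Z[15]=0
i=16: fresh scan; Z[16]=0
i=17: fresh scan; Z[17]=0
i=18: fresh scan; Z[18]=0
i=19: fresh scan; Z[19]=0
i=20: fresh scan; Z[20]=0
i=21: fresh scan; Z[21]=0
i=22: fresh scan; Z[22]=0
i=23: fresh scan; Z[23]=0
i=24: fresh scan; Z[24]=0
i=25: fresh scan; Z[25]=0
i=26: fresh scan; Z[26]=1 extend→box=[26,27)
i=27: fresh scan; Z[27]=0
i=28: fresh scan; Z[28]=0
i=29: fresh scan; Z[29]=0
i=30: fresh scan; Z[30]=0
i=31: fresh scan; Z[31]=0
i=32: fresh scan; Z[32]=0
i=33: fresh scan; Z[33]=0
i=34: fresh scan; Z[34]=1 extend→box=[34,35)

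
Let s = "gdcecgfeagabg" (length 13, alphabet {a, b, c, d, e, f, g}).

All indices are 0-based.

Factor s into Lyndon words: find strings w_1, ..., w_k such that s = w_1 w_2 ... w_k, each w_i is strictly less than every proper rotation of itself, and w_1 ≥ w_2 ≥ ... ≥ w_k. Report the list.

emit factor 1: 'g' (i=0, period=1)
emit factor 2: 'd' (i=1, period=1)
emit factor 3: 'cecgfe' (i=2, period=6)
emit factor 4: 'ag' (i=8, period=2)
emit factor 5: 'abg' (i=10, period=3)

["g", "d", "cecgfe", "ag", "abg"]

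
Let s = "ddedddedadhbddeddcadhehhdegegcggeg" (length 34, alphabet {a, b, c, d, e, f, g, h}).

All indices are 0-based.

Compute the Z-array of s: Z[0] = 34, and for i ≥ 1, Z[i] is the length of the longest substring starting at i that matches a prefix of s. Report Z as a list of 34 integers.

Z[0]=34
i=1: outside box; Z[1]=1 extend→box=[1,2)
i=2: outside box; Z[2]=0
i=3: outside box; Z[3]=2 extend→box=[3,5)
i=4: min(r-i=1, Z[1]=1)=1; Z[4]=4 extend→box=[4,8)
i=5: min(r-i=3, Z[1]=1)=1; Z[5]=1
i=6: min(r-i=2, Z[2]=0)=0; Z[6]=0
i=7: min(r-i=1, Z[3]=2)=1; Z[7]=1
i=8: outside box; Z[8]=0
i=9: outside box; Z[9]=1 extend→box=[9,10)
i=10: outside box; Z[10]=0
i=11: outside box; Z[11]=0
i=12: outside box; Z[12]=5 extend→box=[12,17)
i=13: min(r-i=4, Z[1]=1)=1; Z[13]=1
i=14: min(r-i=3, Z[2]=0)=0; Z[14]=0
i=15: min(r-i=2, Z[3]=2)=2; Z[15]=2
i=16: min(r-i=1, Z[4]=4)=1; Z[16]=1
i=17: outside box; Z[17]=0
i=18: outside box; Z[18]=0
i=19: outside box; Z[19]=1 extend→box=[19,20)
i=20: outside box; Z[20]=0
i=21: outside box; Z[21]=0
i=22: outside box; Z[22]=0
i=23: outside box; Z[23]=0
i=24: outside box; Z[24]=1 extend→box=[24,25)
i=25: outside box; Z[25]=0
i=26: outside box; Z[26]=0
i=27: outside box; Z[27]=0
i=28: outside box; Z[28]=0
i=29: outside box; Z[29]=0
i=30: outside box; Z[30]=0
i=31: outside box; Z[31]=0
i=32: outside box; Z[32]=0
i=33: outside box; Z[33]=0

[34, 1, 0, 2, 4, 1, 0, 1, 0, 1, 0, 0, 5, 1, 0, 2, 1, 0, 0, 1, 0, 0, 0, 0, 1, 0, 0, 0, 0, 0, 0, 0, 0, 0]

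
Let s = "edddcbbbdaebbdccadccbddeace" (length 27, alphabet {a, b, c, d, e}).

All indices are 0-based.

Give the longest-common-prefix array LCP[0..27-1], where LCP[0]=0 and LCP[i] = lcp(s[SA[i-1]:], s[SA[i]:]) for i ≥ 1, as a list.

rank | idx | suffix
   0 |  24 | ace
   1 |  16 | adccbddeace
   2 |   9 | aebbdccadccbddeace
   3 |   5 | bbbdaebbdccadccbddeace
   4 |   6 | bbdaebbdccadccbddeace
   5 |  11 | bbdccadccbddeace
   6 |   7 | bdaebbdccadccbddeace
   7 |  12 | bdccadccbddeace
   8 |  20 | bddeace
   9 |  15 | cadccbddeace
  10 |   4 | cbbbdaebbdccadccbddeace
  11 |  19 | cbddeace
  12 |  14 | ccadccbddeace
  13 |  18 | ccbddeace
  14 |  25 | ce
  15 |   8 | daebbdccadccbddeace
  16 |   3 | dcbbbdaebbdccadccbddeace
  17 |  13 | dccadccbddeace
  18 |  17 | dccbddeace
  19 |   2 | ddcbbbdaebbdccadccbddeace
  20 |   1 | dddcbbbdaebbdccadccbddeace
  21 |  21 | ddeace
  22 |  22 | deace
  23 |  26 | e
  24 |  23 | eace
  25 |  10 | ebbdccadccbddeace
  26 |   0 | edddcbbbdaebbdccadccbddeace

SA = [24, 16, 9, 5, 6, 11, 7, 12, 20, 15, 4, 19, 14, 18, 25, 8, 3, 13, 17, 2, 1, 21, 22, 26, 23, 10, 0]
i: (SA[i-1],SA[i]) lcp shared
  1: (24,16) 1 'a'
  2: (16,9) 1 'a'
  3: (9,5) 0 ''
  4: (5,6) 2 'bb'
  5: (6,11) 3 'bbd'
  6: (11,7) 1 'b'
  7: (7,12) 2 'bd'
  8: (12,20) 2 'bd'
  9: (20,15) 0 ''
  10: (15,4) 1 'c'
  11: (4,19) 2 'cb'
  12: (19,14) 1 'c'
  13: (14,18) 2 'cc'
  14: (18,25) 1 'c'
  15: (25,8) 0 ''
  16: (8,3) 1 'd'
  17: (3,13) 2 'dc'
  18: (13,17) 3 'dcc'
  19: (17,2) 1 'd'
  20: (2,1) 2 'dd'
  21: (1,21) 2 'dd'
  22: (21,22) 1 'd'
  23: (22,26) 0 ''
  24: (26,23) 1 'e'
  25: (23,10) 1 'e'
  26: (10,0) 1 'e'

[0, 1, 1, 0, 2, 3, 1, 2, 2, 0, 1, 2, 1, 2, 1, 0, 1, 2, 3, 1, 2, 2, 1, 0, 1, 1, 1]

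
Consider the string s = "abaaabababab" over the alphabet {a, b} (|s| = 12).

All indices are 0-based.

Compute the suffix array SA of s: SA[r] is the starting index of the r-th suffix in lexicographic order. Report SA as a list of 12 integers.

[2, 3, 10, 0, 8, 6, 4, 11, 1, 9, 7, 5]

rank | idx | suffix
   0 |   2 | aaabababab
   1 |   3 | aabababab
   2 |  10 | ab
   3 |   0 | abaaabababab
   4 |   8 | abab
   5 |   6 | ababab
   6 |   4 | abababab
   7 |  11 | b
   8 |   1 | baaabababab
   9 |   9 | bab
  10 |   7 | babab
  11 |   5 | bababab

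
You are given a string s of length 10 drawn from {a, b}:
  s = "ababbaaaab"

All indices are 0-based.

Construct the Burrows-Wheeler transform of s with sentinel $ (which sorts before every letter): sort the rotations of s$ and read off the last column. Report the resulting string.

bbaaa$babaa

rank  rotation     last
    0  $ababbaaaab  b
    1  aaaab$ababb  b
    2  aaab$ababba  a
    3  aab$ababbaa  a
    4  ab$ababbaaa  a
    5  ababbaaaab$  $
    6  abbaaaab$ab  b
    7  b$ababbaaaa  a
    8  baaaab$abab  b
    9  babbaaaab$a  a
   10  bbaaaab$aba  a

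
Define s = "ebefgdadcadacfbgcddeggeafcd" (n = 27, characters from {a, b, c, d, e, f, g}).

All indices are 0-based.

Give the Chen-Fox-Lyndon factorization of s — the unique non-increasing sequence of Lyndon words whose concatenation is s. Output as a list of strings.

emit factor 1: 'e' (i=0, period=1)
emit factor 2: 'befgd' (i=1, period=5)
emit factor 3: 'adc' (i=6, period=3)
emit factor 4: 'ad' (i=9, period=2)
emit factor 5: 'acfbgcddeggeafcd' (i=11, period=16)

["e", "befgd", "adc", "ad", "acfbgcddeggeafcd"]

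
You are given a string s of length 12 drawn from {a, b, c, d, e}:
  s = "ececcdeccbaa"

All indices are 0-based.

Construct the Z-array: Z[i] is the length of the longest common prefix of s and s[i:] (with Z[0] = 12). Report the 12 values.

[12, 0, 2, 0, 0, 0, 2, 0, 0, 0, 0, 0]

Z[0]=12
i=1: outside box; Z[1]=0
i=2: outside box; Z[2]=2 scan→box=[2,4)
i=3: min(r-i=1, Z[1]=0)=0; Z[3]=0
i=4: outside box; Z[4]=0
i=5: outside box; Z[5]=0
i=6: outside box; Z[6]=2 scan→box=[6,8)
i=7: min(r-i=1, Z[1]=0)=0; Z[7]=0
i=8: outside box; Z[8]=0
i=9: outside box; Z[9]=0
i=10: outside box; Z[10]=0
i=11: outside box; Z[11]=0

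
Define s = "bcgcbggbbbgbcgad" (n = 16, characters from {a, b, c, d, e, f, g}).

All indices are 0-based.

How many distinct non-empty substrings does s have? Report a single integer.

119

sorted suffixes:
  #0 SA[0]=14  'ad'
  #1 SA[1]=7  'bbbgbcgad'
  #2 SA[2]=8  'bbgbcgad'
  #3 SA[3]=11  'bcgad'
  #4 SA[4]=0  'bcgcbggbbbgbcgad'
  #5 SA[5]=9  'bgbcgad'
  #6 SA[6]=4  'bggbbbgbcgad'
  #7 SA[7]=3  'cbggbbbgbcgad'
  #8 SA[8]=12  'cgad'
  #9 SA[9]=1  'cgcbggbbbgbcgad'
  #10 SA[10]=15  'd'
  #11 SA[11]=13  'gad'
  #12 SA[12]=6  'gbbbgbcgad'
  #13 SA[13]=10  'gbcgad'
  #14 SA[14]=2  'gcbggbbbgbcgad'
  #15 SA[15]=5  'ggbbbgbcgad'

SA = [14, 7, 8, 11, 0, 9, 4, 3, 12, 1, 15, 13, 6, 10, 2, 5]
[i] adj suffixes → lcp
  [1] 14/7 → 0 ('')
  [2] 7/8 → 2 ('bb')
  [3] 8/11 → 1 ('b')
  [4] 11/0 → 3 ('bcg')
  [5] 0/9 → 1 ('b')
  [6] 9/4 → 2 ('bg')
  [7] 4/3 → 0 ('')
  [8] 3/12 → 1 ('c')
  [9] 12/1 → 2 ('cg')
  [10] 1/15 → 0 ('')
  [11] 15/13 → 0 ('')
  [12] 13/6 → 1 ('g')
  [13] 6/10 → 2 ('gb')
  [14] 10/2 → 1 ('g')
  [15] 2/5 → 1 ('g')

n(n+1)/2 = 16·17/2 = 136
Σ LCP = 0 + 0 + 2 + 1 + 3 + 1 + 2 + 0 + 1 + 2 + 0 + 0 + 1 + 2 + 1 + 1 = 17
distinct = 136 − 17 = 119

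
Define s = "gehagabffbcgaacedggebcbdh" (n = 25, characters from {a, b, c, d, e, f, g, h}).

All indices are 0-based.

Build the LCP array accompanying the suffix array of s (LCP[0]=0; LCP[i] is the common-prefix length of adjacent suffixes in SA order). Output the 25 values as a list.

rank | idx | suffix
   0 |  12 | aacedggebcbdh
   1 |   5 | abffbcgaacedggebcbdh
   2 |  13 | acedggebcbdh
   3 |   3 | agabffbcgaacedggebcbdh
   4 |  20 | bcbdh
   5 |   9 | bcgaacedggebcbdh
   6 |  22 | bdh
   7 |   6 | bffbcgaacedggebcbdh
   8 |  21 | cbdh
   9 |  14 | cedggebcbdh
  10 |  10 | cgaacedggebcbdh
  11 |  16 | dggebcbdh
  12 |  23 | dh
  13 |  19 | ebcbdh
  14 |  15 | edggebcbdh
  15 |   1 | ehagabffbcgaacedggebcbdh
  16 |   8 | fbcgaacedggebcbdh
  17 |   7 | ffbcgaacedggebcbdh
  18 |  11 | gaacedggebcbdh
  19 |   4 | gabffbcgaacedggebcbdh
  20 |  18 | gebcbdh
  21 |   0 | gehagabffbcgaacedggebcbdh
  22 |  17 | ggebcbdh
  23 |  24 | h
  24 |   2 | hagabffbcgaacedggebcbdh

SA = [12, 5, 13, 3, 20, 9, 22, 6, 21, 14, 10, 16, 23, 19, 15, 1, 8, 7, 11, 4, 18, 0, 17, 24, 2]
i: (SA[i-1],SA[i]) lcp shared
  1: (12,5) 1 'a'
  2: (5,13) 1 'a'
  3: (13,3) 1 'a'
  4: (3,20) 0 ''
  5: (20,9) 2 'bc'
  6: (9,22) 1 'b'
  7: (22,6) 1 'b'
  8: (6,21) 0 ''
  9: (21,14) 1 'c'
  10: (14,10) 1 'c'
  11: (10,16) 0 ''
  12: (16,23) 1 'd'
  13: (23,19) 0 ''
  14: (19,15) 1 'e'
  15: (15,1) 1 'e'
  16: (1,8) 0 ''
  17: (8,7) 1 'f'
  18: (7,11) 0 ''
  19: (11,4) 2 'ga'
  20: (4,18) 1 'g'
  21: (18,0) 2 'ge'
  22: (0,17) 1 'g'
  23: (17,24) 0 ''
  24: (24,2) 1 'h'

[0, 1, 1, 1, 0, 2, 1, 1, 0, 1, 1, 0, 1, 0, 1, 1, 0, 1, 0, 2, 1, 2, 1, 0, 1]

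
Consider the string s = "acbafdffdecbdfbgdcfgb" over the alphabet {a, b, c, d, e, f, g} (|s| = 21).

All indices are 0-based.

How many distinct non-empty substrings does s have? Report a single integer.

214

rank | idx | suffix
   0 |   0 | acbafdffdecbdfbgdcfgb
   1 |   3 | afdffdecbdfbgdcfgb
   2 |  20 | b
   3 |   2 | bafdffdecbdfbgdcfgb
   4 |  11 | bdfbgdcfgb
   5 |  14 | bgdcfgb
   6 |   1 | cbafdffdecbdfbgdcfgb
   7 |  10 | cbdfbgdcfgb
   8 |  17 | cfgb
   9 |  16 | dcfgb
  10 |   8 | decbdfbgdcfgb
  11 |  12 | dfbgdcfgb
  12 |   5 | dffdecbdfbgdcfgb
  13 |   9 | ecbdfbgdcfgb
  14 |  13 | fbgdcfgb
  15 |   7 | fdecbdfbgdcfgb
  16 |   4 | fdffdecbdfbgdcfgb
  17 |   6 | ffdecbdfbgdcfgb
  18 |  18 | fgb
  19 |  19 | gb
  20 |  15 | gdcfgb

SA = [0, 3, 20, 2, 11, 14, 1, 10, 17, 16, 8, 12, 5, 9, 13, 7, 4, 6, 18, 19, 15]
i: (SA[i-1],SA[i]) lcp shared
  1: (0,3) 1 'a'
  2: (3,20) 0 ''
  3: (20,2) 1 'b'
  4: (2,11) 1 'b'
  5: (11,14) 1 'b'
  6: (14,1) 0 ''
  7: (1,10) 2 'cb'
  8: (10,17) 1 'c'
  9: (17,16) 0 ''
  10: (16,8) 1 'd'
  11: (8,12) 1 'd'
  12: (12,5) 2 'df'
  13: (5,9) 0 ''
  14: (9,13) 0 ''
  15: (13,7) 1 'f'
  16: (7,4) 2 'fd'
  17: (4,6) 1 'f'
  18: (6,18) 1 'f'
  19: (18,19) 0 ''
  20: (19,15) 1 'g'

n(n+1)/2 = 21·22/2 = 231
Σ LCP = 0 + 1 + 0 + 1 + 1 + 1 + 0 + 2 + 1 + 0 + 1 + 1 + 2 + 0 + 0 + 1 + 2 + 1 + 1 + 0 + 1 = 17
distinct = 231 − 17 = 214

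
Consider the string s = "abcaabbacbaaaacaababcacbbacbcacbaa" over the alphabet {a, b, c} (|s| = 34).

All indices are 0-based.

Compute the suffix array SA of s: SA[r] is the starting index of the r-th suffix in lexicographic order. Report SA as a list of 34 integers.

sorted suffixes:
  #0 SA[0]=33  'a'
  #1 SA[1]=32  'aa'
  #2 SA[2]=10  'aaaacaababcacbbacbcacbaa'
  #3 SA[3]=11  'aaacaababcacbbacbcacbaa'
  #4 SA[4]=15  'aababcacbbacbcacbaa'
  #5 SA[5]=3  'aabbacbaaaacaababcacbbacbcacbaa'
  #6 SA[6]=12  'aacaababcacbbacbcacbaa'
  #7 SA[7]=16  'ababcacbbacbcacbaa'
  #8 SA[8]=4  'abbacbaaaacaababcacbbacbcacbaa'
  #9 SA[9]=0  'abcaabbacbaaaacaababcacbbacbcacbaa'
  #10 SA[10]=18  'abcacbbacbcacbaa'
  #11 SA[11]=13  'acaababcacbbacbcacbaa'
  #12 SA[12]=29  'acbaa'
  #13 SA[13]=7  'acbaaaacaababcacbbacbcacbaa'
  #14 SA[14]=21  'acbbacbcacbaa'
  #15 SA[15]=25  'acbcacbaa'
  #16 SA[16]=31  'baa'
  #17 SA[17]=9  'baaaacaababcacbbacbcacbaa'
  #18 SA[18]=17  'babcacbbacbcacbaa'
  #19 SA[19]=6  'bacbaaaacaababcacbbacbcacbaa'
  #20 SA[20]=24  'bacbcacbaa'
  #21 SA[21]=5  'bbacbaaaacaababcacbbacbcacbaa'
  #22 SA[22]=23  'bbacbcacbaa'
  #23 SA[23]=1  'bcaabbacbaaaacaababcacbbacbcacbaa'
  #24 SA[24]=27  'bcacbaa'
  #25 SA[25]=19  'bcacbbacbcacbaa'
  #26 SA[26]=14  'caababcacbbacbcacbaa'
  #27 SA[27]=2  'caabbacbaaaacaababcacbbacbcacbaa'
  #28 SA[28]=28  'cacbaa'
  #29 SA[29]=20  'cacbbacbcacbaa'
  #30 SA[30]=30  'cbaa'
  #31 SA[31]=8  'cbaaaacaababcacbbacbcacbaa'
  #32 SA[32]=22  'cbbacbcacbaa'
  #33 SA[33]=26  'cbcacbaa'

[33, 32, 10, 11, 15, 3, 12, 16, 4, 0, 18, 13, 29, 7, 21, 25, 31, 9, 17, 6, 24, 5, 23, 1, 27, 19, 14, 2, 28, 20, 30, 8, 22, 26]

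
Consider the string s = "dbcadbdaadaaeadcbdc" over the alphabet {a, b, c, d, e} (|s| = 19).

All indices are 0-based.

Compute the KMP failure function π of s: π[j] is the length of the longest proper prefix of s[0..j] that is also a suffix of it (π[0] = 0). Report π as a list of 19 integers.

π[0] = 0
j=1 s[j]='b': π[1]=0 (border '')
j=2 s[j]='c': π[2]=0 (border '')
j=3 s[j]='a': π[3]=0 (border '')
j=4 s[j]='d': π[4]=1 (border 'd')
j=5 s[j]='b': π[5]=2 (border 'db')
j=6 s[j]='d': k: 2→0; π[6]=1 (border 'd')
j=7 s[j]='a': k: 1→0; π[7]=0 (border '')
j=8 s[j]='a': π[8]=0 (border '')
j=9 s[j]='d': π[9]=1 (border 'd')
j=10 s[j]='a': k: 1→0; π[10]=0 (border '')
j=11 s[j]='a': π[11]=0 (border '')
j=12 s[j]='e': π[12]=0 (border '')
j=13 s[j]='a': π[13]=0 (border '')
j=14 s[j]='d': π[14]=1 (border 'd')
j=15 s[j]='c': k: 1→0; π[15]=0 (border '')
j=16 s[j]='b': π[16]=0 (border '')
j=17 s[j]='d': π[17]=1 (border 'd')
j=18 s[j]='c': k: 1→0; π[18]=0 (border '')

[0, 0, 0, 0, 1, 2, 1, 0, 0, 1, 0, 0, 0, 0, 1, 0, 0, 1, 0]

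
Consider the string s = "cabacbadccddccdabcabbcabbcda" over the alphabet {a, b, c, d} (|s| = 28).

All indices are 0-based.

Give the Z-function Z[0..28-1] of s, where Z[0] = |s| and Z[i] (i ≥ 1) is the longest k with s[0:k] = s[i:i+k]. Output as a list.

Z[0]=28
i=1: i≥r, start 0; Z[1]=0
i=2: i≥r, start 0; Z[2]=0
i=3: i≥r, start 0; Z[3]=0
i=4: i≥r, start 0; Z[4]=1 grow→box=[4,5)
i=5: i≥r, start 0; Z[5]=0
i=6: i≥r, start 0; Z[6]=0
i=7: i≥r, start 0; Z[7]=0
i=8: i≥r, start 0; Z[8]=1 grow→box=[8,9)
i=9: i≥r, start 0; Z[9]=1 grow→box=[9,10)
i=10: i≥r, start 0; Z[10]=0
i=11: i≥r, start 0; Z[11]=0
i=12: i≥r, start 0; Z[12]=1 grow→box=[12,13)
i=13: i≥r, start 0; Z[13]=1 grow→box=[13,14)
i=14: i≥r, start 0; Z[14]=0
i=15: i≥r, start 0; Z[15]=0
i=16: i≥r, start 0; Z[16]=0
i=17: i≥r, start 0; Z[17]=3 grow→box=[17,20)
i=18: min(r-i=2, Z[1]=0)=0; Z[18]=0
i=19: min(r-i=1, Z[2]=0)=0; Z[19]=0
i=20: i≥r, start 0; Z[20]=0
i=21: i≥r, start 0; Z[21]=3 grow→box=[21,24)
i=22: min(r-i=2, Z[1]=0)=0; Z[22]=0
i=23: min(r-i=1, Z[2]=0)=0; Z[23]=0
i=24: i≥r, start 0; Z[24]=0
i=25: i≥r, start 0; Z[25]=1 grow→box=[25,26)
i=26: i≥r, start 0; Z[26]=0
i=27: i≥r, start 0; Z[27]=0

[28, 0, 0, 0, 1, 0, 0, 0, 1, 1, 0, 0, 1, 1, 0, 0, 0, 3, 0, 0, 0, 3, 0, 0, 0, 1, 0, 0]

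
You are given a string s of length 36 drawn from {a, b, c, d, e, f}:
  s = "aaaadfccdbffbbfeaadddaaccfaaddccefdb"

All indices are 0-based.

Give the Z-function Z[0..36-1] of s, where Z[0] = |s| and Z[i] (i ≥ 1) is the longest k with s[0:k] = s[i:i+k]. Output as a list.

[36, 3, 2, 1, 0, 0, 0, 0, 0, 0, 0, 0, 0, 0, 0, 0, 2, 1, 0, 0, 0, 2, 1, 0, 0, 0, 2, 1, 0, 0, 0, 0, 0, 0, 0, 0]

Z[0]=36
i=1: i≥r, start 0; Z[1]=3 grow→box=[1,4)
i=2: min(r-i=2, Z[1]=3)=2; Z[2]=2
i=3: min(r-i=1, Z[2]=2)=1; Z[3]=1
i=4: i≥r, start 0; Z[4]=0
i=5: i≥r, start 0; Z[5]=0
i=6: i≥r, start 0; Z[6]=0
i=7: i≥r, start 0; Z[7]=0
i=8: i≥r, start 0; Z[8]=0
i=9: i≥r, start 0; Z[9]=0
i=10: i≥r, start 0; Z[10]=0
i=11: i≥r, start 0; Z[11]=0
i=12: i≥r, start 0; Z[12]=0
i=13: i≥r, start 0; Z[13]=0
i=14: i≥r, start 0; Z[14]=0
i=15: i≥r, start 0; Z[15]=0
i=16: i≥r, start 0; Z[16]=2 grow→box=[16,18)
i=17: min(r-i=1, Z[1]=3)=1; Z[17]=1
i=18: i≥r, start 0; Z[18]=0
i=19: i≥r, start 0; Z[19]=0
i=20: i≥r, start 0; Z[20]=0
i=21: i≥r, start 0; Z[21]=2 grow→box=[21,23)
i=22: min(r-i=1, Z[1]=3)=1; Z[22]=1
i=23: i≥r, start 0; Z[23]=0
i=24: i≥r, start 0; Z[24]=0
i=25: i≥r, start 0; Z[25]=0
i=26: i≥r, start 0; Z[26]=2 grow→box=[26,28)
i=27: min(r-i=1, Z[1]=3)=1; Z[27]=1
i=28: i≥r, start 0; Z[28]=0
i=29: i≥r, start 0; Z[29]=0
i=30: i≥r, start 0; Z[30]=0
i=31: i≥r, start 0; Z[31]=0
i=32: i≥r, start 0; Z[32]=0
i=33: i≥r, start 0; Z[33]=0
i=34: i≥r, start 0; Z[34]=0
i=35: i≥r, start 0; Z[35]=0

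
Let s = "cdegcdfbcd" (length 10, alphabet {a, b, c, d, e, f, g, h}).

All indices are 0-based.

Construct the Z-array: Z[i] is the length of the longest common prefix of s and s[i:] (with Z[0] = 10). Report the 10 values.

[10, 0, 0, 0, 2, 0, 0, 0, 2, 0]

Z[0]=10
i=1: outside box; Z[1]=0
i=2: outside box; Z[2]=0
i=3: outside box; Z[3]=0
i=4: outside box; Z[4]=2 extend→box=[4,6)
i=5: min(r-i=1, Z[1]=0)=0; Z[5]=0
i=6: outside box; Z[6]=0
i=7: outside box; Z[7]=0
i=8: outside box; Z[8]=2 extend→box=[8,10)
i=9: min(r-i=1, Z[1]=0)=0; Z[9]=0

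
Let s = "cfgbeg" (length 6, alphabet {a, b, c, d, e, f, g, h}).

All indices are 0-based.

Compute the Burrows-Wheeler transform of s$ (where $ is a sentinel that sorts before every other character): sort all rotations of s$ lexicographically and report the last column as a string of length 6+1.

gg$bcef

rank  rotation last
    0  $cfgbeg  g
    1  beg$cfg  g
    2  cfgbeg$  $
    3  eg$cfgb  b
    4  fgbeg$c  c
    5  g$cfgbe  e
    6  gbeg$cf  f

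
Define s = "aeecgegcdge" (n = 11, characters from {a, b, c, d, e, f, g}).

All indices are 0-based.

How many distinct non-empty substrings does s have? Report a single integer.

rank | idx | suffix
   0 |   0 | aeecgegcdge
   1 |   7 | cdge
   2 |   3 | cgegcdge
   3 |   8 | dge
   4 |  10 | e
   5 |   2 | ecgegcdge
   6 |   1 | eecgegcdge
   7 |   5 | egcdge
   8 |   6 | gcdge
   9 |   9 | ge
  10 |   4 | gegcdge

SA = [0, 7, 3, 8, 10, 2, 1, 5, 6, 9, 4]
rank  pair      lcp
   1  s[0:],s[7:]  0  ''
   2  s[7:],s[3:]  1  'c'
   3  s[3:],s[8:]  0  ''
   4  s[8:],s[10:]  0  ''
   5  s[10:],s[2:]  1  'e'
   6  s[2:],s[1:]  1  'e'
   7  s[1:],s[5:]  1  'e'
   8  s[5:],s[6:]  0  ''
   9  s[6:],s[9:]  1  'g'
  10  s[9:],s[4:]  2  'ge'

n(n+1)/2 = 11·12/2 = 66
Σ LCP = 0 + 0 + 1 + 0 + 0 + 1 + 1 + 1 + 0 + 1 + 2 = 7
distinct = 66 − 7 = 59

59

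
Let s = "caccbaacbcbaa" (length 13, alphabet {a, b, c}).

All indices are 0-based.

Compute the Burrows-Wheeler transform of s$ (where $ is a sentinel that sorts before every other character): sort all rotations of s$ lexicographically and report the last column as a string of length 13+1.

aabbacccc$bcaa

rank  rotation        last
    0  $caccbaacbcbaa  a
    1  a$caccbaacbcba  a
    2  aa$caccbaacbcb  b
    3  aacbcbaa$caccb  b
    4  acbcbaa$caccba  a
    5  accbaacbcbaa$c  c
    6  baa$caccbaacbc  c
    7  baacbcbaa$cacc  c
    8  bcbaa$caccbaac  c
    9  caccbaacbcbaa$  $
   10  cbaa$caccbaacb  b
   11  cbaacbcbaa$cac  c
   12  cbcbaa$caccbaa  a
   13  ccbaacbcbaa$ca  a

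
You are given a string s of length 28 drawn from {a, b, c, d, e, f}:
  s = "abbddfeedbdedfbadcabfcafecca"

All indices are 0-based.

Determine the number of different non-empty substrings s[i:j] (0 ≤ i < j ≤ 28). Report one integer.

rank→(start, suffix):
  0 → (27, 'a')
  1 → (0, 'abbddfeedbdedfbadcabfcafecca')
  2 → (18, 'abfcafecca')
  3 → (15, 'adcabfcafecca')
  4 → (22, 'afecca')
  5 → (14, 'badcabfcafecca')
  6 → (1, 'bbddfeedbdedfbadcabfcafecca')
  7 → (2, 'bddfeedbdedfbadcabfcafecca')
  8 → (9, 'bdedfbadcabfcafecca')
  9 → (19, 'bfcafecca')
  10 → (26, 'ca')
  11 → (17, 'cabfcafecca')
  12 → (21, 'cafecca')
  13 → (25, 'cca')
  14 → (8, 'dbdedfbadcabfcafecca')
  15 → (16, 'dcabfcafecca')
  16 → (3, 'ddfeedbdedfbadcabfcafecca')
  17 → (10, 'dedfbadcabfcafecca')
  18 → (12, 'dfbadcabfcafecca')
  19 → (4, 'dfeedbdedfbadcabfcafecca')
  20 → (24, 'ecca')
  21 → (7, 'edbdedfbadcabfcafecca')
  22 → (11, 'edfbadcabfcafecca')
  23 → (6, 'eedbdedfbadcabfcafecca')
  24 → (13, 'fbadcabfcafecca')
  25 → (20, 'fcafecca')
  26 → (23, 'fecca')
  27 → (5, 'feedbdedfbadcabfcafecca')

SA = [27, 0, 18, 15, 22, 14, 1, 2, 9, 19, 26, 17, 21, 25, 8, 16, 3, 10, 12, 4, 24, 7, 11, 6, 13, 20, 23, 5]
[i] adj suffixes → lcp
  [1] 27/0 → 1 ('a')
  [2] 0/18 → 2 ('ab')
  [3] 18/15 → 1 ('a')
  [4] 15/22 → 1 ('a')
  [5] 22/14 → 0 ('')
  [6] 14/1 → 1 ('b')
  [7] 1/2 → 1 ('b')
  [8] 2/9 → 2 ('bd')
  [9] 9/19 → 1 ('b')
  [10] 19/26 → 0 ('')
  [11] 26/17 → 2 ('ca')
  [12] 17/21 → 2 ('ca')
  [13] 21/25 → 1 ('c')
  [14] 25/8 → 0 ('')
  [15] 8/16 → 1 ('d')
  [16] 16/3 → 1 ('d')
  [17] 3/10 → 1 ('d')
  [18] 10/12 → 1 ('d')
  [19] 12/4 → 2 ('df')
  [20] 4/24 → 0 ('')
  [21] 24/7 → 1 ('e')
  [22] 7/11 → 2 ('ed')
  [23] 11/6 → 1 ('e')
  [24] 6/13 → 0 ('')
  [25] 13/20 → 1 ('f')
  [26] 20/23 → 1 ('f')
  [27] 23/5 → 2 ('fe')

n(n+1)/2 = 28·29/2 = 406
Σ LCP = 0 + 1 + 2 + 1 + 1 + 0 + 1 + 1 + 2 + 1 + 0 + 2 + 2 + 1 + 0 + 1 + 1 + 1 + 1 + 2 + 0 + 1 + 2 + 1 + 0 + 1 + 1 + 2 = 29
distinct = 406 − 29 = 377

377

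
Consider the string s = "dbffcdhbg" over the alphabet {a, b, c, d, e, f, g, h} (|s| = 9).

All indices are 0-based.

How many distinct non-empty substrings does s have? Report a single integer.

rank→(start, suffix):
  0 → (1, 'bffcdhbg')
  1 → (7, 'bg')
  2 → (4, 'cdhbg')
  3 → (0, 'dbffcdhbg')
  4 → (5, 'dhbg')
  5 → (3, 'fcdhbg')
  6 → (2, 'ffcdhbg')
  7 → (8, 'g')
  8 → (6, 'hbg')

SA = [1, 7, 4, 0, 5, 3, 2, 8, 6]
rank  pair      lcp
   1  s[1:],s[7:]  1  'b'
   2  s[7:],s[4:]  0  ''
   3  s[4:],s[0:]  0  ''
   4  s[0:],s[5:]  1  'd'
   5  s[5:],s[3:]  0  ''
   6  s[3:],s[2:]  1  'f'
   7  s[2:],s[8:]  0  ''
   8  s[8:],s[6:]  0  ''

n(n+1)/2 = 9·10/2 = 45
Σ LCP = 0 + 1 + 0 + 0 + 1 + 0 + 1 + 0 + 0 = 3
distinct = 45 − 3 = 42

42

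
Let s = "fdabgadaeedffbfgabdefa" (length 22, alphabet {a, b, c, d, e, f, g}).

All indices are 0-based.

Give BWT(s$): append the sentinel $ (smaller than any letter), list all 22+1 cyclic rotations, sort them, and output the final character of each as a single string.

afgdgdafafabeeadef$dbfb

rank  rotation                 last
    0  $fdabgadaeedffbfgabdefa  a
    1  a$fdabgadaeedffbfgabdef  f
    2  abdefa$fdabgadaeedffbfg  g
    3  abgadaeedffbfgabdefa$fd  d
    4  adaeedffbfgabdefa$fdabg  g
    5  aeedffbfgabdefa$fdabgad  d
    6  bdefa$fdabgadaeedffbfga  a
    7  bfgabdefa$fdabgadaeedff  f
    8  bgadaeedffbfgabdefa$fda  a
    9  dabgadaeedffbfgabdefa$f  f
   10  daeedffbfgabdefa$fdabga  a
   11  defa$fdabgadaeedffbfgab  b
   12  dffbfgabdefa$fdabgadaee  e
   13  edffbfgabdefa$fdabgadae  e
   14  eedffbfgabdefa$fdabgada  a
   15  efa$fdabgadaeedffbfgabd  d
   16  fa$fdabgadaeedffbfgabde  e
   17  fbfgabdefa$fdabgadaeedf  f
   18  fdabgadaeedffbfgabdefa$  $
   19  ffbfgabdefa$fdabgadaeed  d
   20  fgabdefa$fdabgadaeedffb  b
   21  gabdefa$fdabgadaeedffbf  f
   22  gadaeedffbfgabdefa$fdab  b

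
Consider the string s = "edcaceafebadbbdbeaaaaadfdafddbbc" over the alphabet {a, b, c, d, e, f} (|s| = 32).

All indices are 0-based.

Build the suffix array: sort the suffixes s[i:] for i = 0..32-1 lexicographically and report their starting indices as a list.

[17, 18, 19, 20, 3, 10, 21, 25, 6, 9, 29, 12, 30, 13, 15, 31, 2, 4, 24, 28, 11, 14, 1, 27, 22, 16, 5, 8, 0, 23, 26, 7]

rank | idx | suffix
   0 |  17 | aaaaadfdafddbbc
   1 |  18 | aaaadfdafddbbc
   2 |  19 | aaadfdafddbbc
   3 |  20 | aadfdafddbbc
   4 |   3 | aceafebadbbdbeaaaaadfdafddbbc
   5 |  10 | adbbdbeaaaaadfdafddbbc
   6 |  21 | adfdafddbbc
   7 |  25 | afddbbc
   8 |   6 | afebadbbdbeaaaaadfdafddbbc
   9 |   9 | badbbdbeaaaaadfdafddbbc
  10 |  29 | bbc
  11 |  12 | bbdbeaaaaadfdafddbbc
  12 |  30 | bc
  13 |  13 | bdbeaaaaadfdafddbbc
  14 |  15 | beaaaaadfdafddbbc
  15 |  31 | c
  16 |   2 | caceafebadbbdbeaaaaadfdafddbbc
  17 |   4 | ceafebadbbdbeaaaaadfdafddbbc
  18 |  24 | dafddbbc
  19 |  28 | dbbc
  20 |  11 | dbbdbeaaaaadfdafddbbc
  21 |  14 | dbeaaaaadfdafddbbc
  22 |   1 | dcaceafebadbbdbeaaaaadfdafddbbc
  23 |  27 | ddbbc
  24 |  22 | dfdafddbbc
  25 |  16 | eaaaaadfdafddbbc
  26 |   5 | eafebadbbdbeaaaaadfdafddbbc
  27 |   8 | ebadbbdbeaaaaadfdafddbbc
  28 |   0 | edcaceafebadbbdbeaaaaadfdafddbbc
  29 |  23 | fdafddbbc
  30 |  26 | fddbbc
  31 |   7 | febadbbdbeaaaaadfdafddbbc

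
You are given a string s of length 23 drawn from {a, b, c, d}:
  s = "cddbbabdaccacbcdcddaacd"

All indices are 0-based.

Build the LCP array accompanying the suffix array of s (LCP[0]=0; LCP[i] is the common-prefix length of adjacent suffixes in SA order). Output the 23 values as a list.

sorted suffixes:
  #0 SA[0]=19  'aacd'
  #1 SA[1]=5  'abdaccacbcdcddaacd'
  #2 SA[2]=11  'acbcdcddaacd'
  #3 SA[3]=8  'accacbcdcddaacd'
  #4 SA[4]=20  'acd'
  #5 SA[5]=4  'babdaccacbcdcddaacd'
  #6 SA[6]=3  'bbabdaccacbcdcddaacd'
  #7 SA[7]=13  'bcdcddaacd'
  #8 SA[8]=6  'bdaccacbcdcddaacd'
  #9 SA[9]=10  'cacbcdcddaacd'
  #10 SA[10]=12  'cbcdcddaacd'
  #11 SA[11]=9  'ccacbcdcddaacd'
  #12 SA[12]=21  'cd'
  #13 SA[13]=14  'cdcddaacd'
  #14 SA[14]=16  'cddaacd'
  #15 SA[15]=0  'cddbbabdaccacbcdcddaacd'
  #16 SA[16]=22  'd'
  #17 SA[17]=18  'daacd'
  #18 SA[18]=7  'daccacbcdcddaacd'
  #19 SA[19]=2  'dbbabdaccacbcdcddaacd'
  #20 SA[20]=15  'dcddaacd'
  #21 SA[21]=17  'ddaacd'
  #22 SA[22]=1  'ddbbabdaccacbcdcddaacd'

SA = [19, 5, 11, 8, 20, 4, 3, 13, 6, 10, 12, 9, 21, 14, 16, 0, 22, 18, 7, 2, 15, 17, 1]
rank  pair      lcp
   1  s[19:],s[5:]  1  'a'
   2  s[5:],s[11:]  1  'a'
   3  s[11:],s[8:]  2  'ac'
   4  s[8:],s[20:]  2  'ac'
   5  s[20:],s[4:]  0  ''
   6  s[4:],s[3:]  1  'b'
   7  s[3:],s[13:]  1  'b'
   8  s[13:],s[6:]  1  'b'
   9  s[6:],s[10:]  0  ''
  10  s[10:],s[12:]  1  'c'
  11  s[12:],s[9:]  1  'c'
  12  s[9:],s[21:]  1  'c'
  13  s[21:],s[14:]  2  'cd'
  14  s[14:],s[16:]  2  'cd'
  15  s[16:],s[0:]  3  'cdd'
  16  s[0:],s[22:]  0  ''
  17  s[22:],s[18:]  1  'd'
  18  s[18:],s[7:]  2  'da'
  19  s[7:],s[2:]  1  'd'
  20  s[2:],s[15:]  1  'd'
  21  s[15:],s[17:]  1  'd'
  22  s[17:],s[1:]  2  'dd'

[0, 1, 1, 2, 2, 0, 1, 1, 1, 0, 1, 1, 1, 2, 2, 3, 0, 1, 2, 1, 1, 1, 2]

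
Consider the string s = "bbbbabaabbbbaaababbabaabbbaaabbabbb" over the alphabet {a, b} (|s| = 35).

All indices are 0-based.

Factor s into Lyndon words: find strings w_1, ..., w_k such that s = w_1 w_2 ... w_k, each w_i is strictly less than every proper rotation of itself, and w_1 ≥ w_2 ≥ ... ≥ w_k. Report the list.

["b", "b", "b", "b", "ab", "aabbbb", "aaababbabaabbbaaabbabbb"]

emit factor 1: 'b' (i=0, period=1)
emit factor 2: 'b' (i=1, period=1)
emit factor 3: 'b' (i=2, period=1)
emit factor 4: 'b' (i=3, period=1)
emit factor 5: 'ab' (i=4, period=2)
emit factor 6: 'aabbbb' (i=6, period=6)
emit factor 7: 'aaababbabaabbbaaabbabbb' (i=12, period=23)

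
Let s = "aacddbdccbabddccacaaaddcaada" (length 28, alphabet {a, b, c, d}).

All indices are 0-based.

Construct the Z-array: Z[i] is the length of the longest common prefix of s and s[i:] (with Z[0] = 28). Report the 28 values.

Z[0]=28
i=1: i≥r, start 0; Z[1]=1 scan→box=[1,2)
i=2: i≥r, start 0; Z[2]=0
i=3: i≥r, start 0; Z[3]=0
i=4: i≥r, start 0; Z[4]=0
i=5: i≥r, start 0; Z[5]=0
i=6: i≥r, start 0; Z[6]=0
i=7: i≥r, start 0; Z[7]=0
i=8: i≥r, start 0; Z[8]=0
i=9: i≥r, start 0; Z[9]=0
i=10: i≥r, start 0; Z[10]=1 scan→box=[10,11)
i=11: i≥r, start 0; Z[11]=0
i=12: i≥r, start 0; Z[12]=0
i=13: i≥r, start 0; Z[13]=0
i=14: i≥r, start 0; Z[14]=0
i=15: i≥r, start 0; Z[15]=0
i=16: i≥r, start 0; Z[16]=1 scan→box=[16,17)
i=17: i≥r, start 0; Z[17]=0
i=18: i≥r, start 0; Z[18]=2 scan→box=[18,20)
i=19: min(r-i=1, Z[1]=1)=1; Z[19]=2 scan→box=[19,21)
i=20: min(r-i=1, Z[1]=1)=1; Z[20]=1
i=21: i≥r, start 0; Z[21]=0
i=22: i≥r, start 0; Z[22]=0
i=23: i≥r, start 0; Z[23]=0
i=24: i≥r, start 0; Z[24]=2 scan→box=[24,26)
i=25: min(r-i=1, Z[1]=1)=1; Z[25]=1
i=26: i≥r, start 0; Z[26]=0
i=27: i≥r, start 0; Z[27]=1 scan→box=[27,28)

[28, 1, 0, 0, 0, 0, 0, 0, 0, 0, 1, 0, 0, 0, 0, 0, 1, 0, 2, 2, 1, 0, 0, 0, 2, 1, 0, 1]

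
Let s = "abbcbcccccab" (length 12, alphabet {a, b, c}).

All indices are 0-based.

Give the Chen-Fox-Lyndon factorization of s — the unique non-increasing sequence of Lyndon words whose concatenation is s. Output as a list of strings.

emit factor 1: 'abbcbccccc' (i=0, period=10)
emit factor 2: 'ab' (i=10, period=2)

["abbcbccccc", "ab"]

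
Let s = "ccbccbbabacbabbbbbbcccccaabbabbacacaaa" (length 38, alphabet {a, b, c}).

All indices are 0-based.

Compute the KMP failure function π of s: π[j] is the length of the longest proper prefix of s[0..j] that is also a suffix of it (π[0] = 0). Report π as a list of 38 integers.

[0, 1, 0, 1, 2, 3, 0, 0, 0, 0, 1, 0, 0, 0, 0, 0, 0, 0, 0, 1, 2, 2, 2, 2, 0, 0, 0, 0, 0, 0, 0, 0, 1, 0, 1, 0, 0, 0]

π[0] = 0
j=1 s[j]='c': π[1]=1 (border 'c')
j=2 s[j]='b': k: 1→0; π[2]=0 (border '')
j=3 s[j]='c': π[3]=1 (border 'c')
j=4 s[j]='c': π[4]=2 (border 'cc')
j=5 s[j]='b': π[5]=3 (border 'ccb')
j=6 s[j]='b': k: 3→0; π[6]=0 (border '')
j=7 s[j]='a': π[7]=0 (border '')
j=8 s[j]='b': π[8]=0 (border '')
j=9 s[j]='a': π[9]=0 (border '')
j=10 s[j]='c': π[10]=1 (border 'c')
j=11 s[j]='b': k: 1→0; π[11]=0 (border '')
j=12 s[j]='a': π[12]=0 (border '')
j=13 s[j]='b': π[13]=0 (border '')
j=14 s[j]='b': π[14]=0 (border '')
j=15 s[j]='b': π[15]=0 (border '')
j=16 s[j]='b': π[16]=0 (border '')
j=17 s[j]='b': π[17]=0 (border '')
j=18 s[j]='b': π[18]=0 (border '')
j=19 s[j]='c': π[19]=1 (border 'c')
j=20 s[j]='c': π[20]=2 (border 'cc')
j=21 s[j]='c': k: 2→1; π[21]=2 (border 'cc')
j=22 s[j]='c': k: 2→1; π[22]=2 (border 'cc')
j=23 s[j]='c': k: 2→1; π[23]=2 (border 'cc')
j=24 s[j]='a': k: 2→1→0; π[24]=0 (border '')
j=25 s[j]='a': π[25]=0 (border '')
j=26 s[j]='b': π[26]=0 (border '')
j=27 s[j]='b': π[27]=0 (border '')
j=28 s[j]='a': π[28]=0 (border '')
j=29 s[j]='b': π[29]=0 (border '')
j=30 s[j]='b': π[30]=0 (border '')
j=31 s[j]='a': π[31]=0 (border '')
j=32 s[j]='c': π[32]=1 (border 'c')
j=33 s[j]='a': k: 1→0; π[33]=0 (border '')
j=34 s[j]='c': π[34]=1 (border 'c')
j=35 s[j]='a': k: 1→0; π[35]=0 (border '')
j=36 s[j]='a': π[36]=0 (border '')
j=37 s[j]='a': π[37]=0 (border '')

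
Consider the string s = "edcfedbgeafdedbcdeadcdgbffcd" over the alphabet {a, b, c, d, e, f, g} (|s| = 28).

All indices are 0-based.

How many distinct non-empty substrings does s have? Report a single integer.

sorted suffixes:
  #0 SA[0]=18  'adcdgbffcd'
  #1 SA[1]=9  'afdedbcdeadcdgbffcd'
  #2 SA[2]=14  'bcdeadcdgbffcd'
  #3 SA[3]=23  'bffcd'
  #4 SA[4]=6  'bgeafdedbcdeadcdgbffcd'
  #5 SA[5]=26  'cd'
  #6 SA[6]=15  'cdeadcdgbffcd'
  #7 SA[7]=20  'cdgbffcd'
  #8 SA[8]=2  'cfedbgeafdedbcdeadcdgbffcd'
  #9 SA[9]=27  'd'
  #10 SA[10]=13  'dbcdeadcdgbffcd'
  #11 SA[11]=5  'dbgeafdedbcdeadcdgbffcd'
  #12 SA[12]=19  'dcdgbffcd'
  #13 SA[13]=1  'dcfedbgeafdedbcdeadcdgbffcd'
  #14 SA[14]=16  'deadcdgbffcd'
  #15 SA[15]=11  'dedbcdeadcdgbffcd'
  #16 SA[16]=21  'dgbffcd'
  #17 SA[17]=17  'eadcdgbffcd'
  #18 SA[18]=8  'eafdedbcdeadcdgbffcd'
  #19 SA[19]=12  'edbcdeadcdgbffcd'
  #20 SA[20]=4  'edbgeafdedbcdeadcdgbffcd'
  #21 SA[21]=0  'edcfedbgeafdedbcdeadcdgbffcd'
  #22 SA[22]=25  'fcd'
  #23 SA[23]=10  'fdedbcdeadcdgbffcd'
  #24 SA[24]=3  'fedbgeafdedbcdeadcdgbffcd'
  #25 SA[25]=24  'ffcd'
  #26 SA[26]=22  'gbffcd'
  #27 SA[27]=7  'geafdedbcdeadcdgbffcd'

SA = [18, 9, 14, 23, 6, 26, 15, 20, 2, 27, 13, 5, 19, 1, 16, 11, 21, 17, 8, 12, 4, 0, 25, 10, 3, 24, 22, 7]
rank  pair      lcp
   1  s[18:],s[9:]  1  'a'
   2  s[9:],s[14:]  0  ''
   3  s[14:],s[23:]  1  'b'
   4  s[23:],s[6:]  1  'b'
   5  s[6:],s[26:]  0  ''
   6  s[26:],s[15:]  2  'cd'
   7  s[15:],s[20:]  2  'cd'
   8  s[20:],s[2:]  1  'c'
   9  s[2:],s[27:]  0  ''
  10  s[27:],s[13:]  1  'd'
  11  s[13:],s[5:]  2  'db'
  12  s[5:],s[19:]  1  'd'
  13  s[19:],s[1:]  2  'dc'
  14  s[1:],s[16:]  1  'd'
  15  s[16:],s[11:]  2  'de'
  16  s[11:],s[21:]  1  'd'
  17  s[21:],s[17:]  0  ''
  18  s[17:],s[8:]  2  'ea'
  19  s[8:],s[12:]  1  'e'
  20  s[12:],s[4:]  3  'edb'
  21  s[4:],s[0:]  2  'ed'
  22  s[0:],s[25:]  0  ''
  23  s[25:],s[10:]  1  'f'
  24  s[10:],s[3:]  1  'f'
  25  s[3:],s[24:]  1  'f'
  26  s[24:],s[22:]  0  ''
  27  s[22:],s[7:]  1  'g'

n(n+1)/2 = 28·29/2 = 406
Σ LCP = 0 + 1 + 0 + 1 + 1 + 0 + 2 + 2 + 1 + 0 + 1 + 2 + 1 + 2 + 1 + 2 + 1 + 0 + 2 + 1 + 3 + 2 + 0 + 1 + 1 + 1 + 0 + 1 = 30
distinct = 406 − 30 = 376

376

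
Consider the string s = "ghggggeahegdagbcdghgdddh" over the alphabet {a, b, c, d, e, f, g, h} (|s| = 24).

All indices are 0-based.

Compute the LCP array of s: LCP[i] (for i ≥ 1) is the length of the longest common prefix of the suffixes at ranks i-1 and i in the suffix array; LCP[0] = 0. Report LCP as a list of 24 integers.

[0, 1, 0, 0, 0, 1, 2, 1, 1, 0, 1, 0, 1, 2, 1, 1, 2, 3, 1, 3, 0, 1, 1, 2]

sorted suffixes:
  #0 SA[0]=12  'agbcdghgdddh'
  #1 SA[1]=7  'ahegdagbcdghgdddh'
  #2 SA[2]=14  'bcdghgdddh'
  #3 SA[3]=15  'cdghgdddh'
  #4 SA[4]=11  'dagbcdghgdddh'
  #5 SA[5]=20  'dddh'
  #6 SA[6]=21  'ddh'
  #7 SA[7]=16  'dghgdddh'
  #8 SA[8]=22  'dh'
  #9 SA[9]=6  'eahegdagbcdghgdddh'
  #10 SA[10]=9  'egdagbcdghgdddh'
  #11 SA[11]=13  'gbcdghgdddh'
  #12 SA[12]=10  'gdagbcdghgdddh'
  #13 SA[13]=19  'gdddh'
  #14 SA[14]=5  'geahegdagbcdghgdddh'
  #15 SA[15]=4  'ggeahegdagbcdghgdddh'
  #16 SA[16]=3  'gggeahegdagbcdghgdddh'
  #17 SA[17]=2  'ggggeahegdagbcdghgdddh'
  #18 SA[18]=17  'ghgdddh'
  #19 SA[19]=0  'ghggggeahegdagbcdghgdddh'
  #20 SA[20]=23  'h'
  #21 SA[21]=8  'hegdagbcdghgdddh'
  #22 SA[22]=18  'hgdddh'
  #23 SA[23]=1  'hggggeahegdagbcdghgdddh'

SA = [12, 7, 14, 15, 11, 20, 21, 16, 22, 6, 9, 13, 10, 19, 5, 4, 3, 2, 17, 0, 23, 8, 18, 1]
i: (SA[i-1],SA[i]) lcp shared
  1: (12,7) 1 'a'
  2: (7,14) 0 ''
  3: (14,15) 0 ''
  4: (15,11) 0 ''
  5: (11,20) 1 'd'
  6: (20,21) 2 'dd'
  7: (21,16) 1 'd'
  8: (16,22) 1 'd'
  9: (22,6) 0 ''
  10: (6,9) 1 'e'
  11: (9,13) 0 ''
  12: (13,10) 1 'g'
  13: (10,19) 2 'gd'
  14: (19,5) 1 'g'
  15: (5,4) 1 'g'
  16: (4,3) 2 'gg'
  17: (3,2) 3 'ggg'
  18: (2,17) 1 'g'
  19: (17,0) 3 'ghg'
  20: (0,23) 0 ''
  21: (23,8) 1 'h'
  22: (8,18) 1 'h'
  23: (18,1) 2 'hg'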